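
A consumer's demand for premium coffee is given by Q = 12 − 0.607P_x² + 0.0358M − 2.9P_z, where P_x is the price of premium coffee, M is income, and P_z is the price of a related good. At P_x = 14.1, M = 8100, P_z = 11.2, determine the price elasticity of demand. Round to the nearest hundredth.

Substituting, Q = 12 − 0.607(14.1)² + 0.0358(8100) − 2.9(11.2) = 12 − 120.6777 + 289.98 − 32.48 = 148.8223.
∂Q/∂P_x = −2·0.607·P_x = -17.1174, so E_p = -17.1174·(14.1/148.8223) ≈ -1.62.
|E_p| > 1: demand is elastic.

-1.62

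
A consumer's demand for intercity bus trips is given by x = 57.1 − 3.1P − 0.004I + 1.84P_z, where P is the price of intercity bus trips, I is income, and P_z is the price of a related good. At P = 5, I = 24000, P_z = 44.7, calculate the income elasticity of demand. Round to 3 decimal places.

-3.447

x = 57.1 − 3.1(5) − 0.004(24000) + 1.84(44.7) = 57.1 − 15.5 − 96 + 82.248 = 27.848.
∂x/∂I = −0.004, so E_I = -0.004·(24000/27.848) ≈ -3.447.
E_I < 0: inferior good.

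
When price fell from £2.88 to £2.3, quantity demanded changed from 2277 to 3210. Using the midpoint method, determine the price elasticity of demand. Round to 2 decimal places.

-1.52

%Δq = (3210 − 2277)/[(2277 + 3210)/2] = 933/2743.5 ≈ 0.3401.
%ΔP = (2.3 − 2.88)/[(2.88 + 2.3)/2] = -0.58/2.59 ≈ -0.2239.
Arc elasticity E = %Δq/%ΔP ≈ 0.3401/-0.2239 ≈ -1.52.
|E| > 1: demand is elastic over this range.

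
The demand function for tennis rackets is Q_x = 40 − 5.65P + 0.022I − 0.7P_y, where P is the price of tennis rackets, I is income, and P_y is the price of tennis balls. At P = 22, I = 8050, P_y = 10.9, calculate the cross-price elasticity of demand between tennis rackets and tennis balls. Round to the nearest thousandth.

-0.090

First evaluate Q_x: 40 − 5.65(22) + 0.022(8050) − 0.7(10.9) = 40 − 124.3 + 177.1 − 7.63 = 85.17.
∂Q_x/∂P_y = −0.7, so E_xy = -0.7·(10.9/85.17) ≈ -0.090.
E_xy < 0: the goods are complements.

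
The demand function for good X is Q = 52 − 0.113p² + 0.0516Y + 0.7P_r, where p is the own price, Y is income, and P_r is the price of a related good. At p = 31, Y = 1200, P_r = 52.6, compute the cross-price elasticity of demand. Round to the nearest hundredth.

Q = 52 − 0.113(31)² + 0.0516(1200) + 0.7(52.6) = 52 − 108.593 + 61.92 + 36.82 = 42.147.
∂Q/∂P_r = +0.7, so E_xy = 0.7·(52.6/42.147) ≈ 0.87.
E_xy > 0: the goods are substitutes.

0.87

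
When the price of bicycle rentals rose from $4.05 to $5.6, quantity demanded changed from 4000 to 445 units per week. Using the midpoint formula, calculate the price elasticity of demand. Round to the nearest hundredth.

-4.98

%Δq = (445 − 4000)/[(4000 + 445)/2] = -3555/2222.5 ≈ -1.5996.
%Δp = (5.6 − 4.05)/[(4.05 + 5.6)/2] = 1.55/4.825 ≈ 0.3212.
Arc elasticity E = %Δq/%Δp ≈ -1.5996/0.3212 ≈ -4.98.
|E| > 1: demand is elastic over this range.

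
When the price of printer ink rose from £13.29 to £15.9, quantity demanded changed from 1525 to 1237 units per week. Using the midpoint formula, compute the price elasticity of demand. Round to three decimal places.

%Δq = (1237 − 1525)/[(1525 + 1237)/2] = -288/1381 ≈ -0.2085.
%Δp = (15.9 − 13.29)/[(13.29 + 15.9)/2] = 2.61/14.595 ≈ 0.1788.
Arc elasticity E = %Δq/%Δp ≈ -0.2085/0.1788 ≈ -1.166.
|E| > 1: demand is elastic over this range.

-1.166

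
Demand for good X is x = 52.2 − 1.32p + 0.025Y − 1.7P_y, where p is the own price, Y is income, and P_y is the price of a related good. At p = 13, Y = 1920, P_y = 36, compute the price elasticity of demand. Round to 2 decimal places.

-0.79

At the given point, x = 52.2 − 1.32(13) + 0.025(1920) − 1.7(36) = 52.2 − 17.16 + 48 − 61.2 = 21.84.
∂x/∂p = −1.32, so E_p = (−1.32)·(13/21.84) ≈ -0.79.
|E_p| < 1: demand is inelastic.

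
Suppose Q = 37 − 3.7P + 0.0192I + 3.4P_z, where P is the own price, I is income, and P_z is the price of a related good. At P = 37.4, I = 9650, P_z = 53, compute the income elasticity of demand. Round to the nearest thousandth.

At the given point, Q = 37 − 3.7(37.4) + 0.0192(9650) + 3.4(53) = 37 − 138.38 + 185.28 + 180.2 = 264.1.
∂Q/∂I = +0.0192, so E_I = 0.0192·(9650/264.1) ≈ 0.702.
E_I ∈ (0,1): normal good (necessity).

0.702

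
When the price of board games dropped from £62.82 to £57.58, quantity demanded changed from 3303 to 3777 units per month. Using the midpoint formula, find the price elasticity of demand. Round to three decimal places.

-1.538

%ΔQ = (3777 − 3303)/[(3303 + 3777)/2] = 474/3540 ≈ 0.1339.
%ΔP = (57.58 − 62.82)/[(62.82 + 57.58)/2] = -5.24/60.2 ≈ -0.0870.
Arc elasticity E = %ΔQ/%ΔP ≈ 0.1339/-0.0870 ≈ -1.538.
|E| > 1: demand is elastic over this range.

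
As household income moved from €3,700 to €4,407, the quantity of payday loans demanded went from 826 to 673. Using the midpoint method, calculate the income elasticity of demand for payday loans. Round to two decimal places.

-1.17

%ΔQ = (673 − 826)/[(826+673)/2] = -153/749.5 ≈ -0.2041.
%ΔI = (4,407 − 3,700)/[(3,700+4,407)/2] = 707/4053.5 ≈ 0.1744.
E_I = %ΔQ/%ΔI ≈ -1.17.
E_I < 0: inferior good.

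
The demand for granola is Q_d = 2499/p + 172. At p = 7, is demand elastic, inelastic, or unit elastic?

inelastic

At p = 7, Q_d = 529.
dQ_d/dp = −2499/p² = −51.
Point elasticity E = (dQ_d/dp)·(p/Q_d) = -51 × 7/529 ≈ -0.675.
|E| ≈ 0.675 < 1, so demand is inelastic.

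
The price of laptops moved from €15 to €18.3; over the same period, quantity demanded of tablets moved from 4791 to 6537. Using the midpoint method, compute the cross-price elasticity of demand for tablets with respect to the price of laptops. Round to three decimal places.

1.555

%ΔQ_x = (6537 − 4791)/[(4791+6537)/2] = 1746/5664 ≈ 0.3083.
%ΔP_y = (18.3 − 15)/[(15+18.3)/2] ≈ 0.1982.
E_xy = 0.3083/0.1982 ≈ 1.555.
E_xy > 0, so tablets and laptops are substitutes.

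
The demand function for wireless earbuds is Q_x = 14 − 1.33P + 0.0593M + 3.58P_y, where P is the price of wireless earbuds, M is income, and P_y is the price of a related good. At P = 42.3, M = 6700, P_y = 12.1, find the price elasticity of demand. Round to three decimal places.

-0.141

Substituting, Q_x = 14 − 1.33(42.3) + 0.0593(6700) + 3.58(12.1) = 14 − 56.259 + 397.31 + 43.318 = 398.369.
∂Q_x/∂P = −1.33, so E_p = (−1.33)·(42.3/398.369) ≈ -0.141.
|E_p| < 1: demand is inelastic.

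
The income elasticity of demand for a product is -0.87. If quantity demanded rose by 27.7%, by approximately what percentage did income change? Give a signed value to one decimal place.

-31.8

%ΔQ ≈ E × %ΔI ⇒ %ΔI = %ΔQ / E = (27.7%)/(-0.87) ≈ -31.8%.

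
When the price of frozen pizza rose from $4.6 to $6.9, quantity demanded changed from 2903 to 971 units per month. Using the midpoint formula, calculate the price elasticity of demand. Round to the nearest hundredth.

%Δq = (971 − 2903)/[(2903 + 971)/2] = -1932/1937 ≈ -0.9974.
%Δp = (6.9 − 4.6)/[(4.6 + 6.9)/2] = 2.3/5.75 ≈ 0.4000.
Arc elasticity E = %Δq/%Δp ≈ -0.9974/0.4000 ≈ -2.49.
|E| > 1: demand is elastic over this range.

-2.49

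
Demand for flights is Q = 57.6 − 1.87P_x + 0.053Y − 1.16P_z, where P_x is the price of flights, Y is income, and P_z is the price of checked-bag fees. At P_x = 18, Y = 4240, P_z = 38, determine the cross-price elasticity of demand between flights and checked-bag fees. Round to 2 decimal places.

-0.22

First evaluate Q: 57.6 − 1.87(18) + 0.053(4240) − 1.16(38) = 57.6 − 33.66 + 224.72 − 44.08 = 204.58.
∂Q/∂P_z = −1.16, so E_xy = -1.16·(38/204.58) ≈ -0.22.
E_xy < 0: the goods are complements.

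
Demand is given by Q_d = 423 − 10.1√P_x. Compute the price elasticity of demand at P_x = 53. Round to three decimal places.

-0.105

At P_x = 53, Q_d = 349.4709.
dQ_d/dP_x = −10.1/(2√P_x) = −10.1/(2·7.2801).
Point elasticity E = (dQ_d/dP_x)·(P_x/Q_d) = -0.6937 × 53/349.4709 ≈ -0.105.
|E| < 1, so demand is inelastic at this price.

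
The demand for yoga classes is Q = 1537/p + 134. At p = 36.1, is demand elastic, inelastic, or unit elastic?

inelastic

At p = 36.1, Q = 176.5762.
dQ/dp = −1537/p² = −1.1794.
Point elasticity E = (dQ/dp)·(p/Q) = -1.1794 × 36.1/176.5762 ≈ -0.241.
|E| ≈ 0.241 < 1, so demand is inelastic.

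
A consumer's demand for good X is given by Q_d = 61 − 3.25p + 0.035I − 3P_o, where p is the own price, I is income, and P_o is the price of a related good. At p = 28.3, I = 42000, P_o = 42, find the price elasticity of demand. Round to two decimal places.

Evaluating quantity at (p, I, P_o) gives Q_d = 61 − 3.25(28.3) + 0.035(42000) − 3(42) = 61 − 91.975 + 1470 − 126 = 1313.025.
∂Q_d/∂p = −3.25, so E_p = (−3.25)·(28.3/1313.025) ≈ -0.07.
|E_p| < 1: demand is inelastic.

-0.07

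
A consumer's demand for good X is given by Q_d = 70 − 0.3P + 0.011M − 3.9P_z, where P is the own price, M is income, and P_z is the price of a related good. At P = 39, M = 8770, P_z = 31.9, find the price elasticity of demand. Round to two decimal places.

At the given point, Q_d = 70 − 0.3(39) + 0.011(8770) − 3.9(31.9) = 70 − 11.7 + 96.47 − 124.41 = 30.36.
∂Q_d/∂P = −0.3, so E_p = (−0.3)·(39/30.36) ≈ -0.39.
|E_p| < 1: demand is inelastic.

-0.39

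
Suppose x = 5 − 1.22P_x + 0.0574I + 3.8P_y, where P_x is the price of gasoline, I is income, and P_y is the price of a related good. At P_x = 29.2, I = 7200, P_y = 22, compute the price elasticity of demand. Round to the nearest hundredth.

-0.08

Evaluating quantity at (P_x, I, P_y) gives x = 5 − 1.22(29.2) + 0.0574(7200) + 3.8(22) = 5 − 35.624 + 413.28 + 83.6 = 466.256.
∂x/∂P_x = −1.22, so E_p = (−1.22)·(29.2/466.256) ≈ -0.08.
|E_p| < 1: demand is inelastic.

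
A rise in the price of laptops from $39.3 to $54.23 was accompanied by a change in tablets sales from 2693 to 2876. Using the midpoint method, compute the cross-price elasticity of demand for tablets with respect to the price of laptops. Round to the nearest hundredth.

%ΔQ_x = (2876 − 2693)/[(2693+2876)/2] = 183/2784.5 ≈ 0.0657.
%ΔP_y = (54.23 − 39.3)/[(39.3+54.23)/2] ≈ 0.3193.
E_xy = 0.0657/0.3193 ≈ 0.21.
E_xy > 0, so tablets and laptops are substitutes.

0.21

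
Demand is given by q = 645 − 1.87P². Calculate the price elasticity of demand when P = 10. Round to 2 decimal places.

-0.82

At P = 10, q = 458.
dq/dP = −2·1.87·P = −37.4.
Point elasticity E = (dq/dP)·(P/q) = -37.4 × 10/458 ≈ -0.82.
|E| < 1, so demand is inelastic at this price.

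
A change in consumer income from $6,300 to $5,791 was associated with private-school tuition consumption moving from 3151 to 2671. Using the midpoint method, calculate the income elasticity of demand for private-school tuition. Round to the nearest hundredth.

1.96

%ΔQ = (2671 − 3151)/[(3151+2671)/2] = -480/2911 ≈ -0.1649.
%ΔY = (5,791 − 6,300)/[(6,300+5,791)/2] = -509/6045.5 ≈ -0.0842.
E_I = %ΔQ/%ΔY ≈ 1.96.
E_I > 1: normal good (luxury).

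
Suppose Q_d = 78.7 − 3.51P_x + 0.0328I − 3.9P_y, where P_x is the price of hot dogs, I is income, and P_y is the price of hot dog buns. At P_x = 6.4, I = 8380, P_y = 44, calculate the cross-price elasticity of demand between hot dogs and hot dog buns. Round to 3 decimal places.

Q_d = 78.7 − 3.51(6.4) + 0.0328(8380) − 3.9(44) = 78.7 − 22.464 + 274.864 − 171.6 = 159.5.
∂Q_d/∂P_y = −3.9, so E_xy = -3.9·(44/159.5) ≈ -1.076.
E_xy < 0: the goods are complements.

-1.076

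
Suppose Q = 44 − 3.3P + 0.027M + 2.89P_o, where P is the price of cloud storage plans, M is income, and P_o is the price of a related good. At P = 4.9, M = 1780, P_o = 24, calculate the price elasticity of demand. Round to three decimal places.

At the given point, Q = 44 − 3.3(4.9) + 0.027(1780) + 2.89(24) = 44 − 16.17 + 48.06 + 69.36 = 145.25.
∂Q/∂P = −3.3, so E_p = (−3.3)·(4.9/145.25) ≈ -0.111.
|E_p| < 1: demand is inelastic.

-0.111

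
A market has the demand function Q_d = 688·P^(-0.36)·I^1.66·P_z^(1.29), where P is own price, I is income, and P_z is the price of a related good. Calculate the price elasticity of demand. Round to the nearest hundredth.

-0.36

For a Cobb–Douglas (constant-elasticity) form Q_d = A·P^α·…, the elasticity with respect to P equals the exponent α at every point.
Here the exponent on P is -0.36, so the price elasticity of demand is -0.36.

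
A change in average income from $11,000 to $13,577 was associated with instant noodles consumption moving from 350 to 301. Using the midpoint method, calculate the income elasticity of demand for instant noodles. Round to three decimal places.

%ΔQ = (301 − 350)/[(350+301)/2] = -49/325.5 ≈ -0.1505.
%ΔI = (13,577 − 11,000)/[(11,000+13,577)/2] = 2577/12288.5 ≈ 0.2097.
E_I = %ΔQ/%ΔI ≈ -0.718.
E_I < 0: inferior good.

-0.718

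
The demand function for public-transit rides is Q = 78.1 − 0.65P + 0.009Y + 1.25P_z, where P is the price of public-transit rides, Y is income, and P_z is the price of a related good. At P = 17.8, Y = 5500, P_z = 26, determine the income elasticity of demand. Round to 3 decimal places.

Q = 78.1 − 0.65(17.8) + 0.009(5500) + 1.25(26) = 78.1 − 11.57 + 49.5 + 32.5 = 148.53.
∂Q/∂Y = +0.009, so E_I = 0.009·(5500/148.53) ≈ 0.333.
E_I ∈ (0,1): normal good (necessity).

0.333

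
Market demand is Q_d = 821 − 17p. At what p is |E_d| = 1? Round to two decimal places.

24.15

For linear demand Q_d = a − bp, E = −bp/(a − bp). |E| = 1 ⇒ bp = a − bp ⇒ p = a/(2b).
p = 821/(2·17) ≈ 24.15.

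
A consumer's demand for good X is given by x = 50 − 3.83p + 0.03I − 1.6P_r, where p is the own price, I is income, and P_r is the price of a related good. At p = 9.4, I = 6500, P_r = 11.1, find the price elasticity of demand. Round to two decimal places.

-0.19

x = 50 − 3.83(9.4) + 0.03(6500) − 1.6(11.1) = 50 − 36.002 + 195 − 17.76 = 191.238.
∂x/∂p = −3.83, so E_p = (−3.83)·(9.4/191.238) ≈ -0.19.
|E_p| < 1: demand is inelastic.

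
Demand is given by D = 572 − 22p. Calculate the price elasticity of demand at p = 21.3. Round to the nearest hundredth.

At p = 21.3, D = 103.4.
dD/dp = −22.
Point elasticity E = (dD/dp)·(p/D) = -22 × 21.3/103.4 ≈ -4.53.
|E| > 1, so demand is elastic at this price.

-4.53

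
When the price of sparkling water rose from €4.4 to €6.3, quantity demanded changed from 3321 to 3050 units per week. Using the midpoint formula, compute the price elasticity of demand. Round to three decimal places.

-0.240

%Δq = (3050 − 3321)/[(3321 + 3050)/2] = -271/3185.5 ≈ -0.0851.
%ΔP = (6.3 − 4.4)/[(4.4 + 6.3)/2] = 1.9/5.35 ≈ 0.3551.
Arc elasticity E = %Δq/%ΔP ≈ -0.0851/0.3551 ≈ -0.240.
|E| < 1: demand is inelastic over this range.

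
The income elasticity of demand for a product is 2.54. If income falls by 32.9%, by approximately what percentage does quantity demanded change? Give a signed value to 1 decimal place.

-83.6

%ΔQ ≈ E × %ΔI = (2.54) × (-32.9%) ≈ -83.6%.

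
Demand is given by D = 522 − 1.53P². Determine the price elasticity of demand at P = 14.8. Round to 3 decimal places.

At P = 14.8, D = 186.8688.
dD/dP = −2·1.53·P = −45.288.
Point elasticity E = (dD/dP)·(P/D) = -45.288 × 14.8/186.8688 ≈ -3.587.
|E| > 1, so demand is elastic at this price.

-3.587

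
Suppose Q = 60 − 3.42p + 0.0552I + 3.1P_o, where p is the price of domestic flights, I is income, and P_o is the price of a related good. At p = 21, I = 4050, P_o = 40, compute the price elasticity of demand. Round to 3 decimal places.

Evaluating quantity at (p, I, P_o) gives Q = 60 − 3.42(21) + 0.0552(4050) + 3.1(40) = 60 − 71.82 + 223.56 + 124 = 335.74.
∂Q/∂p = −3.42, so E_p = (−3.42)·(21/335.74) ≈ -0.214.
|E_p| < 1: demand is inelastic.

-0.214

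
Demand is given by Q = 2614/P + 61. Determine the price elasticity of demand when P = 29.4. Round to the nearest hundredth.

-0.59

At P = 29.4, Q = 149.9116.
dQ/dP = −2614/P² = −3.0242.
Point elasticity E = (dQ/dP)·(P/Q) = -3.0242 × 29.4/149.9116 ≈ -0.59.
|E| < 1, so demand is inelastic at this price.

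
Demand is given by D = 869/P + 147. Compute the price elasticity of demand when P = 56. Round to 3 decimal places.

-0.095

At P = 56, D = 162.5179.
dD/dP = −869/P² = −0.2771.
Point elasticity E = (dD/dP)·(P/D) = -0.2771 × 56/162.5179 ≈ -0.095.
|E| < 1, so demand is inelastic at this price.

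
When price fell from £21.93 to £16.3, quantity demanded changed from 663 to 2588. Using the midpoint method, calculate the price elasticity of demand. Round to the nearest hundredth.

%ΔQ = (2588 − 663)/[(663 + 2588)/2] = 1925/1625.5 ≈ 1.1843.
%Δp = (16.3 − 21.93)/[(21.93 + 16.3)/2] = -5.63/19.115 ≈ -0.2945.
Arc elasticity E = %ΔQ/%Δp ≈ 1.1843/-0.2945 ≈ -4.02.
|E| > 1: demand is elastic over this range.

-4.02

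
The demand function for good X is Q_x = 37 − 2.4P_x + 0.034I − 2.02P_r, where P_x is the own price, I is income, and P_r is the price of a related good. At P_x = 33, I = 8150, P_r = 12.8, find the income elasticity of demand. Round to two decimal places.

Evaluating quantity at (P_x, I, P_r) gives Q_x = 37 − 2.4(33) + 0.034(8150) − 2.02(12.8) = 37 − 79.2 + 277.1 − 25.856 = 209.044.
∂Q_x/∂I = +0.034, so E_I = 0.034·(8150/209.044) ≈ 1.33.
E_I > 1: normal good (luxury).

1.33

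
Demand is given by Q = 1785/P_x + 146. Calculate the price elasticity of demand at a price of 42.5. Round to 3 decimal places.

At P_x = 42.5, Q = 188.
dQ/dP_x = −1785/P_x² = −0.9882.
Point elasticity E = (dQ/dP_x)·(P_x/Q) = -0.9882 × 42.5/188 ≈ -0.223.
|E| < 1, so demand is inelastic at this price.

-0.223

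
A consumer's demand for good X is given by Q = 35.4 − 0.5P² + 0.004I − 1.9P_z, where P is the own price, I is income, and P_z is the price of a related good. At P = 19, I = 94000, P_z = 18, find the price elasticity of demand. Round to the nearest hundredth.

-1.84

Q = 35.4 − 0.5(19)² + 0.004(94000) − 1.9(18) = 35.4 − 180.5 + 376 − 34.2 = 196.7.
∂Q/∂P = −2·0.5·P = -19, so E_p = -19·(19/196.7) ≈ -1.84.
|E_p| > 1: demand is elastic.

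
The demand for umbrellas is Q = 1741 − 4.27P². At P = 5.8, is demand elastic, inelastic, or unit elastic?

At P = 5.8, Q = 1597.3572.
dQ/dP = −2·4.27·P = −49.532.
Point elasticity E = (dQ/dP)·(P/Q) = -49.532 × 5.8/1597.3572 ≈ -0.180.
|E| ≈ 0.180 < 1, so demand is inelastic.

inelastic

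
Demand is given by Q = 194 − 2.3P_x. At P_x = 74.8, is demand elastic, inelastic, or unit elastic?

elastic

At P_x = 74.8, Q = 21.96.
dQ/dP_x = −2.3.
Point elasticity E = (dQ/dP_x)·(P_x/Q) = -2.3 × 74.8/21.96 ≈ -7.834.
|E| ≈ 7.834 > 1, so demand is elastic.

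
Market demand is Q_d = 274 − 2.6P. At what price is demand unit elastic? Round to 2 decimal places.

52.69

For linear demand Q_d = a − bP, E = −bP/(a − bP). |E| = 1 ⇒ bP = a − bP ⇒ P = a/(2b).
P = 274/(2·2.6) ≈ 52.69.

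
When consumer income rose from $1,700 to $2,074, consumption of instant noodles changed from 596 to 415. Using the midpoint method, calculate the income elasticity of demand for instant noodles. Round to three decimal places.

-1.807

%ΔQ = (415 − 596)/[(596+415)/2] = -181/505.5 ≈ -0.3581.
%ΔI = (2,074 − 1,700)/[(1,700+2,074)/2] = 374/1887 ≈ 0.1982.
E_I = %ΔQ/%ΔI ≈ -1.807.
E_I < 0: inferior good.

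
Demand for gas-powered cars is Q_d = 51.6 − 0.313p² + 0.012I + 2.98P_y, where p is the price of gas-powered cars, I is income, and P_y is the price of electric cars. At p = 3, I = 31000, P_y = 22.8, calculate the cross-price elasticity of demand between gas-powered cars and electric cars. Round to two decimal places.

Substituting, Q_d = 51.6 − 0.313(3)² + 0.012(31000) + 2.98(22.8) = 51.6 − 2.817 + 372 + 67.944 = 488.727.
∂Q_d/∂P_y = +2.98, so E_xy = 2.98·(22.8/488.727) ≈ 0.14.
E_xy > 0: the goods are substitutes.

0.14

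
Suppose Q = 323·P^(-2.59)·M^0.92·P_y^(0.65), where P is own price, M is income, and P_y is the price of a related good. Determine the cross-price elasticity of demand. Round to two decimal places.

For a Cobb–Douglas (constant-elasticity) form Q = A·P_y^α·…, the elasticity with respect to P_y equals the exponent α at every point.
Here the exponent on P_y is 0.65, so the cross-price elasticity of demand is 0.65.

0.65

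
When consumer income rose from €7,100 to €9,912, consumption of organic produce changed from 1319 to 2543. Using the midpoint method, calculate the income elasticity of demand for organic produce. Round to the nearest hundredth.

%ΔQ = (2543 − 1319)/[(1319+2543)/2] = 1224/1931 ≈ 0.6339.
%ΔI = (9,912 − 7,100)/[(7,100+9,912)/2] = 2812/8506 ≈ 0.3306.
E_I = %ΔQ/%ΔI ≈ 1.92.
E_I > 1: normal good (luxury).

1.92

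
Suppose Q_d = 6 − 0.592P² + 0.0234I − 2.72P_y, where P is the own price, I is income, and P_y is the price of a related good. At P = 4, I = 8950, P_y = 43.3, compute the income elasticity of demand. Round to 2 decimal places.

Evaluating quantity at (P, I, P_y) gives Q_d = 6 − 0.592(4)² + 0.0234(8950) − 2.72(43.3) = 6 − 9.472 + 209.43 − 117.776 = 88.182.
∂Q_d/∂I = +0.0234, so E_I = 0.0234·(8950/88.182) ≈ 2.37.
E_I > 1: normal good (luxury).

2.37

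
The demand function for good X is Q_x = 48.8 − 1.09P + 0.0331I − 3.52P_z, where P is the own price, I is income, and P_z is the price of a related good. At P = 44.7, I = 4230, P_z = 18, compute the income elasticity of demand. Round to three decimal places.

At the given point, Q_x = 48.8 − 1.09(44.7) + 0.0331(4230) − 3.52(18) = 48.8 − 48.723 + 140.013 − 63.36 = 76.73.
∂Q_x/∂I = +0.0331, so E_I = 0.0331·(4230/76.73) ≈ 1.825.
E_I > 1: normal good (luxury).

1.825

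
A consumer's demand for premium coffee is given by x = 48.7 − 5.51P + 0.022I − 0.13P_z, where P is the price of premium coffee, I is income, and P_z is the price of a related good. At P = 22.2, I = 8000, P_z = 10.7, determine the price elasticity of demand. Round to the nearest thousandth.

-1.211

Substituting, x = 48.7 − 5.51(22.2) + 0.022(8000) − 0.13(10.7) = 48.7 − 122.322 + 176 − 1.391 = 100.987.
∂x/∂P = −5.51, so E_p = (−5.51)·(22.2/100.987) ≈ -1.211.
|E_p| > 1: demand is elastic.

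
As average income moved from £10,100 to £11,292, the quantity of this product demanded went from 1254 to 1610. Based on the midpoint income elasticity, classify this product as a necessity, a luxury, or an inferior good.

luxury

%ΔQ = (1610 − 1254)/[(1254+1610)/2] = 356/1432 ≈ 0.2486.
%ΔY = (11,292 − 10,100)/[(10,100+11,292)/2] = 1192/10696 ≈ 0.1114.
E_I = %ΔQ/%ΔY ≈ 2.231.
E_I > 1: normal good (luxury).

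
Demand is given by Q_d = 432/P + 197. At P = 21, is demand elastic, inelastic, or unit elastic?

At P = 21, Q_d = 217.5714.
dQ_d/dP = −432/P² = −0.9796.
Point elasticity E = (dQ_d/dP)·(P/Q_d) = -0.9796 × 21/217.5714 ≈ -0.095.
|E| ≈ 0.095 < 1, so demand is inelastic.

inelastic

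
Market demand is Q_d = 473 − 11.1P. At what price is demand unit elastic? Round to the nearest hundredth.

21.31

For linear demand Q_d = a − bP, E = −bP/(a − bP). |E| = 1 ⇒ bP = a − bP ⇒ P = a/(2b).
P = 473/(2·11.1) ≈ 21.31.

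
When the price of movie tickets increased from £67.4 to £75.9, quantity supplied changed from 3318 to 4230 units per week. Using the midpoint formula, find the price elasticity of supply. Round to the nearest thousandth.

2.037

%ΔQ = (4230 − 3318)/[(3318 + 4230)/2] = 912/3774 ≈ 0.2417.
%ΔP = (75.9 − 67.4)/[(67.4 + 75.9)/2] = 8.5/71.65 ≈ 0.1186.
Arc elasticity E = %ΔQ/%ΔP ≈ 0.2417/0.1186 ≈ 2.037.
|E| > 1: supply is elastic over this range.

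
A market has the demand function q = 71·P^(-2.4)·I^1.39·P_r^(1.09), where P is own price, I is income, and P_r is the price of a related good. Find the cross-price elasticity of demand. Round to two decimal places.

For a Cobb–Douglas (constant-elasticity) form q = A·P_r^α·…, the elasticity with respect to P_r equals the exponent α at every point.
Here the exponent on P_r is 1.09, so the cross-price elasticity of demand is 1.09.

1.09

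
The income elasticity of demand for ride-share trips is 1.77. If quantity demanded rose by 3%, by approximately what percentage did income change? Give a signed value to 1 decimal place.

%ΔQ ≈ E × %ΔI ⇒ %ΔI = %ΔQ / E = (3%)/(1.77) ≈ 1.7%.

1.7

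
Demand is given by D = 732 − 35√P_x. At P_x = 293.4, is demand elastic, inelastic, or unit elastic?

elastic

At P_x = 293.4, D = 132.4877.
dD/dP_x = −35/(2√P_x) = −35/(2·17.1289).
Point elasticity E = (dD/dP_x)·(P_x/D) = -1.0217 × 293.4/132.4877 ≈ -2.263.
|E| ≈ 2.263 > 1, so demand is elastic.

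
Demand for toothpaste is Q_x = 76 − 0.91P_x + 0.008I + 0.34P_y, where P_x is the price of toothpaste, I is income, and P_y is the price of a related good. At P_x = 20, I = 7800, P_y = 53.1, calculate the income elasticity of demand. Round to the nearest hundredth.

First evaluate Q_x: 76 − 0.91(20) + 0.008(7800) + 0.34(53.1) = 76 − 18.2 + 62.4 + 18.054 = 138.254.
∂Q_x/∂I = +0.008, so E_I = 0.008·(7800/138.254) ≈ 0.45.
E_I ∈ (0,1): normal good (necessity).

0.45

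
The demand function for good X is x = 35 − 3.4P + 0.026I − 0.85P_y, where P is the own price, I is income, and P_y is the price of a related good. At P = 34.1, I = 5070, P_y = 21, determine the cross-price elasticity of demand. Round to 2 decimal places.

At the given point, x = 35 − 3.4(34.1) + 0.026(5070) − 0.85(21) = 35 − 115.94 + 131.82 − 17.85 = 33.03.
∂x/∂P_y = −0.85, so E_xy = -0.85·(21/33.03) ≈ -0.54.
E_xy < 0: the goods are complements.

-0.54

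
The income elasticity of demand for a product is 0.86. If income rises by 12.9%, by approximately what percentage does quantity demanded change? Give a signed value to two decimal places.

%ΔQ ≈ E × %ΔI = (0.86) × (12.9%) ≈ 11.09%.

11.09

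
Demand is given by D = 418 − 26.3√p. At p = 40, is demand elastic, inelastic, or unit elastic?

inelastic

At p = 40, D = 251.6642.
dD/dp = −26.3/(2√p) = −26.3/(2·6.3246).
Point elasticity E = (dD/dp)·(p/D) = -2.0792 × 40/251.6642 ≈ -0.330.
|E| ≈ 0.330 < 1, so demand is inelastic.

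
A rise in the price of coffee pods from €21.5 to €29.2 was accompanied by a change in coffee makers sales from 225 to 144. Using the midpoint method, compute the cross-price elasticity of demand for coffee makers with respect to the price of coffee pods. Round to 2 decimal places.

%ΔQ_x = (144 − 225)/[(225+144)/2] = -81/184.5 ≈ -0.4390.
%ΔP_y = (29.2 − 21.5)/[(21.5+29.2)/2] ≈ 0.3037.
E_xy = -0.4390/0.3037 ≈ -1.45.
E_xy < 0, so coffee makers and coffee pods are complements.

-1.45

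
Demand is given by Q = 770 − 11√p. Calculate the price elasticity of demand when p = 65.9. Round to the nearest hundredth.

-0.07

At p = 65.9, Q = 680.7033.
dQ/dp = −11/(2√p) = −11/(2·8.1179).
Point elasticity E = (dQ/dp)·(p/Q) = -0.6775 × 65.9/680.7033 ≈ -0.07.
|E| < 1, so demand is inelastic at this price.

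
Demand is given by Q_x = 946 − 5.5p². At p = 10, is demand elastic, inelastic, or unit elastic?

elastic

At p = 10, Q_x = 396.
dQ_x/dp = −2·5.5·p = −110.
Point elasticity E = (dQ_x/dp)·(p/Q_x) = -110 × 10/396 ≈ -2.778.
|E| ≈ 2.778 > 1, so demand is elastic.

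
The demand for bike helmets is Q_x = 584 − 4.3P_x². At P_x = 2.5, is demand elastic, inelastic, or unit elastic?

At P_x = 2.5, Q_x = 557.125.
dQ_x/dP_x = −2·4.3·P_x = −21.5.
Point elasticity E = (dQ_x/dP_x)·(P_x/Q_x) = -21.5 × 2.5/557.125 ≈ -0.096.
|E| ≈ 0.096 < 1, so demand is inelastic.

inelastic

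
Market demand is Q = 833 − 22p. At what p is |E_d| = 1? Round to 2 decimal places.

18.93

For linear demand Q = a − bp, E = −bp/(a − bp). |E| = 1 ⇒ bp = a − bp ⇒ p = a/(2b).
p = 833/(2·22) ≈ 18.93.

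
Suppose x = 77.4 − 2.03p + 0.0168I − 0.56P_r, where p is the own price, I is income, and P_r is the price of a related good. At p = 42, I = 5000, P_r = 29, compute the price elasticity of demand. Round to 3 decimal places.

First evaluate x: 77.4 − 2.03(42) + 0.0168(5000) − 0.56(29) = 77.4 − 85.26 + 84 − 16.24 = 59.9.
∂x/∂p = −2.03, so E_p = (−2.03)·(42/59.9) ≈ -1.423.
|E_p| > 1: demand is elastic.

-1.423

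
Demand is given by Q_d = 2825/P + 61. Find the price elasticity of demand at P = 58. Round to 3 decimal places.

-0.444

At P = 58, Q_d = 109.7069.
dQ_d/dP = −2825/P² = −0.8398.
Point elasticity E = (dQ_d/dP)·(P/Q_d) = -0.8398 × 58/109.7069 ≈ -0.444.
|E| < 1, so demand is inelastic at this price.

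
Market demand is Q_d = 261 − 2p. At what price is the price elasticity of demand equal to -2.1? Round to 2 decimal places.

Set −bp/(a − bp) = −2.1 ⇒ bp = 2.1(a − bp) ⇒ bp(1+2.1) = 2.1·a.
p = 2.1·261/(2·3.1) ≈ 88.40.

88.40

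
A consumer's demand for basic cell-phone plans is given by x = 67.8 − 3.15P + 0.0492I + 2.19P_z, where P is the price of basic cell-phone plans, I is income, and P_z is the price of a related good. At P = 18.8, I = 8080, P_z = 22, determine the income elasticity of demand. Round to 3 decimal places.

x = 67.8 − 3.15(18.8) + 0.0492(8080) + 2.19(22) = 67.8 − 59.22 + 397.536 + 48.18 = 454.296.
∂x/∂I = +0.0492, so E_I = 0.0492·(8080/454.296) ≈ 0.875.
E_I ∈ (0,1): normal good (necessity).

0.875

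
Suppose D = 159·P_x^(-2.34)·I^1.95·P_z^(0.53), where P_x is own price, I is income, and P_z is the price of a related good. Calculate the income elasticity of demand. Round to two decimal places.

1.95

For a Cobb–Douglas (constant-elasticity) form D = A·I^α·…, the elasticity with respect to I equals the exponent α at every point.
Here the exponent on I is 1.95, so the income elasticity of demand is 1.95.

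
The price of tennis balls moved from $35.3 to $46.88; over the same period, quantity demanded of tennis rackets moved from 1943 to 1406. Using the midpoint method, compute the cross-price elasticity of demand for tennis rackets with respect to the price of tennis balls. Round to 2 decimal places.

%ΔQ_x = (1406 − 1943)/[(1943+1406)/2] = -537/1674.5 ≈ -0.3207.
%ΔP_y = (46.88 − 35.3)/[(35.3+46.88)/2] ≈ 0.2818.
E_xy = -0.3207/0.2818 ≈ -1.14.
E_xy < 0, so tennis rackets and tennis balls are complements.

-1.14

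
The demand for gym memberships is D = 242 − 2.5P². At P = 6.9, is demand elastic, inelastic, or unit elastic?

elastic

At P = 6.9, D = 122.975.
dD/dP = −2·2.5·P = −34.5.
Point elasticity E = (dD/dP)·(P/D) = -34.5 × 6.9/122.975 ≈ -1.936.
|E| ≈ 1.936 > 1, so demand is elastic.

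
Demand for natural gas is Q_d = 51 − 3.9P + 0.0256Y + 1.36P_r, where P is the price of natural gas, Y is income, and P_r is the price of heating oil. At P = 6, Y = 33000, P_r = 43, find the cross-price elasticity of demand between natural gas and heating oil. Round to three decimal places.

0.063

Evaluating quantity at (P, Y, P_r) gives Q_d = 51 − 3.9(6) + 0.0256(33000) + 1.36(43) = 51 − 23.4 + 844.8 + 58.48 = 930.88.
∂Q_d/∂P_r = +1.36, so E_xy = 1.36·(43/930.88) ≈ 0.063.
E_xy > 0: the goods are substitutes.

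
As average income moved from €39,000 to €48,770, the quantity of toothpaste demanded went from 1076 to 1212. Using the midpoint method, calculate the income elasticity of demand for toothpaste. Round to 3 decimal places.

%ΔQ = (1212 − 1076)/[(1076+1212)/2] = 136/1144 ≈ 0.1189.
%ΔI = (48,770 − 39,000)/[(39,000+48,770)/2] = 9770/43885 ≈ 0.2226.
E_I = %ΔQ/%ΔI ≈ 0.534.
E_I ∈ (0,1): normal good (necessity).

0.534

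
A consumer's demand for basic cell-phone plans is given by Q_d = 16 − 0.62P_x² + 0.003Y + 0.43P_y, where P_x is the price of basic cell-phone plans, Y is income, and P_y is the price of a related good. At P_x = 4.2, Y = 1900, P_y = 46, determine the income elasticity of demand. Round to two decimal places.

Q_d = 16 − 0.62(4.2)² + 0.003(1900) + 0.43(46) = 16 − 10.9368 + 5.7 + 19.78 = 30.5432.
∂Q_d/∂Y = +0.003, so E_I = 0.003·(1900/30.5432) ≈ 0.19.
E_I ∈ (0,1): normal good (necessity).

0.19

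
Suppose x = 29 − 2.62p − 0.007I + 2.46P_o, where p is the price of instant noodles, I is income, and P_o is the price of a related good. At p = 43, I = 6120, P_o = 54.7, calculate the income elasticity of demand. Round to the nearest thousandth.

At the given point, x = 29 − 2.62(43) − 0.007(6120) + 2.46(54.7) = 29 − 112.66 − 42.84 + 134.562 = 8.062.
∂x/∂I = −0.007, so E_I = -0.007·(6120/8.062) ≈ -5.314.
E_I < 0: inferior good.

-5.314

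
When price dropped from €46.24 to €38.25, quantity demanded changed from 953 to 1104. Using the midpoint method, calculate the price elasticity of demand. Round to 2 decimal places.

%Δq = (1104 − 953)/[(953 + 1104)/2] = 151/1028.5 ≈ 0.1468.
%Δp = (38.25 − 46.24)/[(46.24 + 38.25)/2] = -7.99/42.245 ≈ -0.1891.
Arc elasticity E = %Δq/%Δp ≈ 0.1468/-0.1891 ≈ -0.78.
|E| < 1: demand is inelastic over this range.

-0.78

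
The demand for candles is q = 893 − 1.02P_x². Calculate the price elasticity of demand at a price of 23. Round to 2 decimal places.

-3.05

At P_x = 23, q = 353.42.
dq/dP_x = −2·1.02·P_x = −46.92.
Point elasticity E = (dq/dP_x)·(P_x/q) = -46.92 × 23/353.42 ≈ -3.05.
|E| > 1, so demand is elastic at this price.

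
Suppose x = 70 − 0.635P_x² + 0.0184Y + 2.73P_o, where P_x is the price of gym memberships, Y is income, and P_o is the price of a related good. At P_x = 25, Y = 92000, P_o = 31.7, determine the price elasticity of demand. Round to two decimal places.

First evaluate x: 70 − 0.635(25)² + 0.0184(92000) + 2.73(31.7) = 70 − 396.875 + 1692.8 + 86.541 = 1452.466.
∂x/∂P_x = −2·0.635·P_x = -31.75, so E_p = -31.75·(25/1452.466) ≈ -0.55.
|E_p| < 1: demand is inelastic.

-0.55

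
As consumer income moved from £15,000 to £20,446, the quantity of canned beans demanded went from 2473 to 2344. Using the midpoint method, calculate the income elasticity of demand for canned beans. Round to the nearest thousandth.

%ΔQ = (2344 − 2473)/[(2473+2344)/2] = -129/2408.5 ≈ -0.0536.
%ΔI = (20,446 − 15,000)/[(15,000+20,446)/2] = 5446/17723 ≈ 0.3073.
E_I = %ΔQ/%ΔI ≈ -0.174.
E_I < 0: inferior good.

-0.174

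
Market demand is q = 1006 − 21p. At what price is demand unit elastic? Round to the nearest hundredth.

23.95

For linear demand q = a − bp, E = −bp/(a − bp). |E| = 1 ⇒ bp = a − bp ⇒ p = a/(2b).
p = 1006/(2·21) ≈ 23.95.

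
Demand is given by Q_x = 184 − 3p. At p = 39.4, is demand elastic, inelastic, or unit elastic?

At p = 39.4, Q_x = 65.8.
dQ_x/dp = −3.
Point elasticity E = (dQ_x/dp)·(p/Q_x) = -3 × 39.4/65.8 ≈ -1.796.
|E| ≈ 1.796 > 1, so demand is elastic.

elastic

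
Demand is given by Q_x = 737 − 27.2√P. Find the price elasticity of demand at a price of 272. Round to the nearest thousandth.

-0.778

At P = 272, Q_x = 288.4061.
dQ_x/dP = −27.2/(2√P) = −27.2/(2·16.4924).
Point elasticity E = (dQ_x/dP)·(P/Q_x) = -0.8246 × 272/288.4061 ≈ -0.778.
|E| < 1, so demand is inelastic at this price.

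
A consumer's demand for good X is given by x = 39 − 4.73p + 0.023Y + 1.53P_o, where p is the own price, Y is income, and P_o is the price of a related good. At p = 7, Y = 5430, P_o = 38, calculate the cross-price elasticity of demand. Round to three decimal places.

0.308

Evaluating quantity at (p, Y, P_o) gives x = 39 − 4.73(7) + 0.023(5430) + 1.53(38) = 39 − 33.11 + 124.89 + 58.14 = 188.92.
∂x/∂P_o = +1.53, so E_xy = 1.53·(38/188.92) ≈ 0.308.
E_xy > 0: the goods are substitutes.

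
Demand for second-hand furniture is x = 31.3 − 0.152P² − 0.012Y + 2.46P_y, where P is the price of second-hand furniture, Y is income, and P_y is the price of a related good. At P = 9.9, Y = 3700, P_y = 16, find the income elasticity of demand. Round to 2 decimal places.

-3.91

x = 31.3 − 0.152(9.9)² − 0.012(3700) + 2.46(16) = 31.3 − 14.8975 − 44.4 + 39.36 = 11.3625.
∂x/∂Y = −0.012, so E_I = -0.012·(3700/11.3625) ≈ -3.91.
E_I < 0: inferior good.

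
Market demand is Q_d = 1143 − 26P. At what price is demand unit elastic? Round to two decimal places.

For linear demand Q_d = a − bP, E = −bP/(a − bP). |E| = 1 ⇒ bP = a − bP ⇒ P = a/(2b).
P = 1143/(2·26) ≈ 21.98.

21.98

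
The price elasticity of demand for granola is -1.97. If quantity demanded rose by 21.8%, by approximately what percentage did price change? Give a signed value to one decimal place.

%ΔQ ≈ E × %ΔP ⇒ %ΔP = %ΔQ / E = (21.8%)/(-1.97) ≈ -11.1%.

-11.1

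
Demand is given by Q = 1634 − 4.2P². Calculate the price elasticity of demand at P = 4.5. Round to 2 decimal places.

At P = 4.5, Q = 1548.95.
dQ/dP = −2·4.2·P = −37.8.
Point elasticity E = (dQ/dP)·(P/Q) = -37.8 × 4.5/1548.95 ≈ -0.11.
|E| < 1, so demand is inelastic at this price.

-0.11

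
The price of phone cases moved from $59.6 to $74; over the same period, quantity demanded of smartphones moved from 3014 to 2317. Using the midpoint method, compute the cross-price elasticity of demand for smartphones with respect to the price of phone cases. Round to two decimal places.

%ΔQ_x = (2317 − 3014)/[(3014+2317)/2] = -697/2665.5 ≈ -0.2615.
%ΔP_y = (74 − 59.6)/[(59.6+74)/2] ≈ 0.2156.
E_xy = -0.2615/0.2156 ≈ -1.21.
E_xy < 0, so smartphones and phone cases are complements.

-1.21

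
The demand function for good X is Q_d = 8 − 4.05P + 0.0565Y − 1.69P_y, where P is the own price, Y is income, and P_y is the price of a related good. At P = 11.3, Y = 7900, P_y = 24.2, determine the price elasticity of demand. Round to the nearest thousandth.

At the given point, Q_d = 8 − 4.05(11.3) + 0.0565(7900) − 1.69(24.2) = 8 − 45.765 + 446.35 − 40.898 = 367.687.
∂Q_d/∂P = −4.05, so E_p = (−4.05)·(11.3/367.687) ≈ -0.124.
|E_p| < 1: demand is inelastic.

-0.124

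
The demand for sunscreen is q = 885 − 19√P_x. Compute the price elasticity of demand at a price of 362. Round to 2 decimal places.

-0.35

At P_x = 362, q = 523.5003.
dq/dP_x = −19/(2√P_x) = −19/(2·19.0263).
Point elasticity E = (dq/dP_x)·(P_x/q) = -0.4993 × 362/523.5003 ≈ -0.35.
|E| < 1, so demand is inelastic at this price.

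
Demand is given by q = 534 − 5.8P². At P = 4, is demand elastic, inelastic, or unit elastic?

inelastic

At P = 4, q = 441.2.
dq/dP = −2·5.8·P = −46.4.
Point elasticity E = (dq/dP)·(P/q) = -46.4 × 4/441.2 ≈ -0.421.
|E| ≈ 0.421 < 1, so demand is inelastic.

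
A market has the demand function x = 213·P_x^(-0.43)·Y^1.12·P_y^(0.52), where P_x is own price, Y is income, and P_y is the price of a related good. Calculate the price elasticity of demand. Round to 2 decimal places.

-0.43

For a Cobb–Douglas (constant-elasticity) form x = A·P_x^α·…, the elasticity with respect to P_x equals the exponent α at every point.
Here the exponent on P_x is -0.43, so the price elasticity of demand is -0.43.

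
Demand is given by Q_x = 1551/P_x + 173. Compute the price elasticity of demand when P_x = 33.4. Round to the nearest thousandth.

At P_x = 33.4, Q_x = 219.4371.
dQ_x/dP_x = −1551/P_x² = −1.3903.
Point elasticity E = (dQ_x/dP_x)·(P_x/Q_x) = -1.3903 × 33.4/219.4371 ≈ -0.212.
|E| < 1, so demand is inelastic at this price.

-0.212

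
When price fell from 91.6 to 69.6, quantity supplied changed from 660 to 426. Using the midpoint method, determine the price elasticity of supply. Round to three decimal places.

%Δq = (426 − 660)/[(660 + 426)/2] = -234/543 ≈ -0.4309.
%ΔP = (69.6 − 91.6)/[(91.6 + 69.6)/2] = -22/80.6 ≈ -0.2730.
Arc elasticity E = %Δq/%ΔP ≈ -0.4309/-0.2730 ≈ 1.579.
|E| > 1: supply is elastic over this range.

1.579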